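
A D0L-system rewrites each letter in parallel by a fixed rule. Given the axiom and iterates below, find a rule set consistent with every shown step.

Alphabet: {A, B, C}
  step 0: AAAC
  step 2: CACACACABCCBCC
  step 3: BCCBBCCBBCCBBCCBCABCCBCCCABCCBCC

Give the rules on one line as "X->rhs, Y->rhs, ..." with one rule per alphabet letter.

A->B, B->CA, C->BCC

  step 2 ⇒ step 3: CACACACABCCBCC ⇒ BCC·B·BCC·B·BCC·B·BCC·B·CA·BCC·BCC·CA·BCC·BCC
    A ↦ B
    B ↦ CA
    C ↦ BCC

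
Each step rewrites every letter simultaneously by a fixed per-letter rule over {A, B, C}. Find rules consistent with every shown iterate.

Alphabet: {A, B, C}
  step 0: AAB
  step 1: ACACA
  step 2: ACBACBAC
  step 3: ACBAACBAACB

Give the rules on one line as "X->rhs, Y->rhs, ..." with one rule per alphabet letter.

A->AC, B->A, C->B

  step 2 ⇒ step 3: ACBACBAC ⇒ AC·B·A·AC·B·A·AC·B
    A ↦ AC
    B ↦ A
    C ↦ B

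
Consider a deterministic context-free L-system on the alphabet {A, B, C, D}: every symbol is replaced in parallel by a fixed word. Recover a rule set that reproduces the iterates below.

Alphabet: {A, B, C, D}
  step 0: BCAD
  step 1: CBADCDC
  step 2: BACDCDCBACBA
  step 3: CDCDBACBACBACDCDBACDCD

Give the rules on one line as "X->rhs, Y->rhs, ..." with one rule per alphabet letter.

A->DCD, B->C, C->BA, D->C

  step 2 ⇒ step 3: BACDCDCBACBA ⇒ C·DCD·BA·C·BA·C·BA·C·DCD·BA·C·DCD
    A ↦ DCD
    B ↦ C
    C ↦ BA
    D ↦ C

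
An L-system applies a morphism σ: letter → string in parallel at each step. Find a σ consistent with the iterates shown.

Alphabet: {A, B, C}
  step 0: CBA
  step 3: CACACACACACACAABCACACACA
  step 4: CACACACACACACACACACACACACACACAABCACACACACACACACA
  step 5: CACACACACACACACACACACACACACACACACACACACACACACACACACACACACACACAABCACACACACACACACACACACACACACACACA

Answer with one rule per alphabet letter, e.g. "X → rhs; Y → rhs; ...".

  step 4 ⇒ step 5: CACACACACACACACACACACACACACACAABCACACACACACACACA ⇒ CA·CA·CA·CA·CA·CA·CA·CA·CA·CA·CA·CA·CA·CA·CA·CA·CA·CA·CA·CA·CA·CA·CA·CA·CA·CA·CA·CA·CA·CA·CA·AB·CA·CA·CA·CA·CA·CA·CA·CA·CA·CA·CA·CA·CA·CA·CA·CA
    A ↦ CA
    B ↦ AB
    C ↦ CA

A->CA, B->AB, C->CA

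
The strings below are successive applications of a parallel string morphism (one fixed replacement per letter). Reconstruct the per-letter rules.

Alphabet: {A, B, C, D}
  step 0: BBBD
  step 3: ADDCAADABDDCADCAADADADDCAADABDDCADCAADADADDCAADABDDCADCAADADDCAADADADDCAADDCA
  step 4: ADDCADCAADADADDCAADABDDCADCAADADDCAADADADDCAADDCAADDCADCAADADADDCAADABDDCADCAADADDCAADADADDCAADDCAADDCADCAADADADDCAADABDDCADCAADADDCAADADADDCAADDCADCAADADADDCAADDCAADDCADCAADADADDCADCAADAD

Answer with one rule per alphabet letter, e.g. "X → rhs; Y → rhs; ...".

A->AD, B->ABD, C->AD, D->DCA

  step 3 ⇒ step 4: ADDCAADABDDCADCAADADADDCAADABDDCADCAADADADDCAADABDDCADCAADADDCAADADADDCAADDCA ⇒ AD·DCA·DCA·AD·AD·AD·DCA·AD·ABD·DCA·DCA·AD·AD·DCA·AD·AD·AD·DCA·AD·DCA·AD·DCA·DCA·AD·AD·AD·DCA·AD·ABD·DCA·DCA·AD·AD·DCA·AD·AD·AD·DCA·AD·DCA·AD·DCA·DCA·AD·AD·AD·DCA·AD·ABD·DCA·DCA·AD·AD·DCA·AD·AD·AD·DCA·AD·DCA·DCA·AD·AD·AD·DCA·AD·DCA·AD·DCA·DCA·AD·AD·AD·DCA·DCA·AD·AD
    A ↦ AD
    B ↦ ABD
    C ↦ AD
    D ↦ DCA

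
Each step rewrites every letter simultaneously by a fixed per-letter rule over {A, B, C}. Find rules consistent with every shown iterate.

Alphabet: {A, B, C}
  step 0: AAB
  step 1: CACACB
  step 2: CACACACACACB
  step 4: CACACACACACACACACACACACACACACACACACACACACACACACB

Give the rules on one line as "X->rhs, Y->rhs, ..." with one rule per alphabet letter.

A->CA, B->CB, C->CA

  step 1 ⇒ step 2: CACACB ⇒ CA·CA·CA·CA·CA·CB
    A ↦ CA
    B ↦ CB
    C ↦ CA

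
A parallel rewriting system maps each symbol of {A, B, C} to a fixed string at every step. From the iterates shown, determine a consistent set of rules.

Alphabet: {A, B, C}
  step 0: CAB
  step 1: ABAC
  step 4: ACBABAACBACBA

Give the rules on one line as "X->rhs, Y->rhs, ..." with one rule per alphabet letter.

A->BA, B->C, C->A

  step 0 ⇒ step 1: CAB ⇒ A·BA·C
    A ↦ BA
    B ↦ C
    C ↦ A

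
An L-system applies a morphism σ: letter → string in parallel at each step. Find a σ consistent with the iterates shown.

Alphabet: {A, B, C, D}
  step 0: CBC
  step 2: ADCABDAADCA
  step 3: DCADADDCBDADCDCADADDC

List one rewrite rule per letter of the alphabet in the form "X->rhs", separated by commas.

  step 2 ⇒ step 3: ADCABDAADCA ⇒ DC·A·DAD·DC·BD·A·DC·DC·A·DAD·DC
    A ↦ DC
    B ↦ BD
    C ↦ DAD
    D ↦ A

A->DC, B->BD, C->DAD, D->A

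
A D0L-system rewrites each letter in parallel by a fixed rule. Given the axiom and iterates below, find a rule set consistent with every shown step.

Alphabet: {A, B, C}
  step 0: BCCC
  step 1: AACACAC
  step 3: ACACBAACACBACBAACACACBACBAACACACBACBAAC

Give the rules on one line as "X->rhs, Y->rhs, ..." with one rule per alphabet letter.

  step 0 ⇒ step 1: BCCC ⇒ A·AC·AC·AC
    B ↦ A
    C ↦ AC
    A ↦ CBA  (constrained at step 1)

A->CBA, B->A, C->AC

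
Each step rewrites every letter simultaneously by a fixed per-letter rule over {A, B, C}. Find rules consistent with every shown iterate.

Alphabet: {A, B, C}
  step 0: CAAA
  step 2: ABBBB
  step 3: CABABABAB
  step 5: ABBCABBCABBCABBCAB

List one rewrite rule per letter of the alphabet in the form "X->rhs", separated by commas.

  step 2 ⇒ step 3: ABBBB ⇒ C·AB·AB·AB·AB
    A ↦ C
    B ↦ AB
    C ↦ B  (constrained at step 0)

A->C, B->AB, C->B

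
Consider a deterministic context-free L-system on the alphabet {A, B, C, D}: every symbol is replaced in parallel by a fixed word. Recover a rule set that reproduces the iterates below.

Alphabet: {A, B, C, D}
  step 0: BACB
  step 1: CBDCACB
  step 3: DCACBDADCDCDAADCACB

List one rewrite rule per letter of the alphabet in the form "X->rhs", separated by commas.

  step 0 ⇒ step 1: BACB ⇒ CB·DC·A·CB
    A ↦ DC
    B ↦ CB
    C ↦ A
    D ↦ DA  (constrained at step 1)

A->DC, B->CB, C->A, D->DA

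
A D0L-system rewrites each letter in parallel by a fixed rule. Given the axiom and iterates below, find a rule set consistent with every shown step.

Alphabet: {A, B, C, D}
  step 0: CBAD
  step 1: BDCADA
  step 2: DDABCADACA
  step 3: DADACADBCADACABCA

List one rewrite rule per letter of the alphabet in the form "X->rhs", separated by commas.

  step 2 ⇒ step 3: DDABCADACA ⇒ DA·DA·CA·D·B·CA·DA·CA·B·CA
    A ↦ CA
    B ↦ D
    C ↦ B
    D ↦ DA

A->CA, B->D, C->B, D->DA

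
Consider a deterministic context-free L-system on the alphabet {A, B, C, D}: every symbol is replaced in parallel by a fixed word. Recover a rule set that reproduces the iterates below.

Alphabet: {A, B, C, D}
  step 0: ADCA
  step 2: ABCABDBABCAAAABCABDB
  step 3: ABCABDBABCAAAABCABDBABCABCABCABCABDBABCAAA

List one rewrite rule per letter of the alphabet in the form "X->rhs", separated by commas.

  step 2 ⇒ step 3: ABCABDBABCAAAABCABDB ⇒ ABC·A·BDB·ABC·A·A·A·ABC·A·BDB·ABC·ABC·ABC·ABC·A·BDB·ABC·A·A·A
    A ↦ ABC
    B ↦ A
    C ↦ BDB
    D ↦ A

A->ABC, B->A, C->BDB, D->A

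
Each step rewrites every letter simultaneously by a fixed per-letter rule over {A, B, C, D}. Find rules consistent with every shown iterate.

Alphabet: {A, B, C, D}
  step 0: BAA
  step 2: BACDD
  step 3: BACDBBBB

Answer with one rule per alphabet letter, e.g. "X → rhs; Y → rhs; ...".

A->C, B->BA, C->D, D->BB

  step 2 ⇒ step 3: BACDD ⇒ BA·C·D·BB·BB
    A ↦ C
    B ↦ BA
    C ↦ D
    D ↦ BB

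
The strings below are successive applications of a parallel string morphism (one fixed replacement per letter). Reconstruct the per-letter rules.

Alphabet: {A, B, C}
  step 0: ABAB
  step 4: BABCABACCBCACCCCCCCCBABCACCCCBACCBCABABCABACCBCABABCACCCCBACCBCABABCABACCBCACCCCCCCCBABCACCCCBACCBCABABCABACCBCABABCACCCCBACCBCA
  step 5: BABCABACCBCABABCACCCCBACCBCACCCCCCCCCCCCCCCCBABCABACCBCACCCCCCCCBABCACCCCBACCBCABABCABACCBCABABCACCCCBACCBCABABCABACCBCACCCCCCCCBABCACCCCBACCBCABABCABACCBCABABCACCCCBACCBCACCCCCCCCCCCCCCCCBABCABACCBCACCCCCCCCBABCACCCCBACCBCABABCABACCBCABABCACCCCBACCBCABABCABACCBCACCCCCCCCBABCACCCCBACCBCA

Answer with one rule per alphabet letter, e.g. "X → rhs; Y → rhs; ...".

A->BCA, B->BA, C->CC

  step 4 ⇒ step 5: BABCABACCBCACCCCCCCCBABCACCCCBACCBCABABCABACCBCABABCACCCCBACCBCABABCABACCBCACCCCCCCCBABCACCCCBACCBCABABCABACCBCABABCACCCCBACCBCA ⇒ BA·BCA·BA·CC·BCA·BA·BCA·CC·CC·BA·CC·BCA·CC·CC·CC·CC·CC·CC·CC·CC·BA·BCA·BA·CC·BCA·CC·CC·CC·CC·BA·BCA·CC·CC·BA·CC·BCA·BA·BCA·BA·CC·BCA·BA·BCA·CC·CC·BA·CC·BCA·BA·BCA·BA·CC·BCA·CC·CC·CC·CC·BA·BCA·CC·CC·BA·CC·BCA·BA·BCA·BA·CC·BCA·BA·BCA·CC·CC·BA·CC·BCA·CC·CC·CC·CC·CC·CC·CC·CC·BA·BCA·BA·CC·BCA·CC·CC·CC·CC·BA·BCA·CC·CC·BA·CC·BCA·BA·BCA·BA·CC·BCA·BA·BCA·CC·CC·BA·CC·BCA·BA·BCA·BA·CC·BCA·CC·CC·CC·CC·BA·BCA·CC·CC·BA·CC·BCA
    A ↦ BCA
    B ↦ BA
    C ↦ CC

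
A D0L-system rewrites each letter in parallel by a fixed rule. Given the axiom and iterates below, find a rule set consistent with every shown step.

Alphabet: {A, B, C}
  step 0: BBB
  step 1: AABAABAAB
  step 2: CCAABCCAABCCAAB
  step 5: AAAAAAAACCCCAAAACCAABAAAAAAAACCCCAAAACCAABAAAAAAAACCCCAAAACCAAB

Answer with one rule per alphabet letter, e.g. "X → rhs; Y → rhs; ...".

A->C, B->AAB, C->AA

  step 1 ⇒ step 2: AABAABAAB ⇒ C·C·AAB·C·C·AAB·C·C·AAB
    A ↦ C
    B ↦ AAB
    C ↦ AA  (constrained at step 2)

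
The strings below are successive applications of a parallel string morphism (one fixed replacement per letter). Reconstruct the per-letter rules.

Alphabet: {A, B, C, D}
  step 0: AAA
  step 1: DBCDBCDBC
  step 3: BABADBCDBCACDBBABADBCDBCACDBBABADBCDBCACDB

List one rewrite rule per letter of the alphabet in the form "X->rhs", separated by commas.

A->DBC, B->BA, C->ACD, D->B

  step 0 ⇒ step 1: AAA ⇒ DBC·DBC·DBC
    A ↦ DBC
    B ↦ BA  (constrained at step 1)
    C ↦ ACD  (constrained at step 1)
    D ↦ B  (constrained at step 1)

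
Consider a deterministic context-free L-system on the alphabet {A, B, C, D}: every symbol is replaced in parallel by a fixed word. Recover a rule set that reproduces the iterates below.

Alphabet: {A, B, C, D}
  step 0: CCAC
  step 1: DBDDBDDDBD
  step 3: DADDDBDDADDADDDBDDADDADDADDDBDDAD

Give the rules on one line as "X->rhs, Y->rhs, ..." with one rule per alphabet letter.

  step 0 ⇒ step 1: CCAC ⇒ DBD·DBD·D·DBD
    A ↦ D
    C ↦ DBD
    B ↦ AC  (constrained at step 1)
    D ↦ AD  (constrained at step 1)

A->D, B->AC, C->DBD, D->AD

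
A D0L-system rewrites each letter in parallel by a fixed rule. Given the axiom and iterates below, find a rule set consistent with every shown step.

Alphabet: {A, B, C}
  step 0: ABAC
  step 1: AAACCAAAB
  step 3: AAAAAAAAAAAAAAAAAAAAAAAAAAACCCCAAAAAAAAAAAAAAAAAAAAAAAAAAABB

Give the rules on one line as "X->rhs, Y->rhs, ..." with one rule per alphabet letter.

  step 0 ⇒ step 1: ABAC ⇒ AAA·CC·AAA·B
    A ↦ AAA
    B ↦ CC
    C ↦ B

A->AAA, B->CC, C->B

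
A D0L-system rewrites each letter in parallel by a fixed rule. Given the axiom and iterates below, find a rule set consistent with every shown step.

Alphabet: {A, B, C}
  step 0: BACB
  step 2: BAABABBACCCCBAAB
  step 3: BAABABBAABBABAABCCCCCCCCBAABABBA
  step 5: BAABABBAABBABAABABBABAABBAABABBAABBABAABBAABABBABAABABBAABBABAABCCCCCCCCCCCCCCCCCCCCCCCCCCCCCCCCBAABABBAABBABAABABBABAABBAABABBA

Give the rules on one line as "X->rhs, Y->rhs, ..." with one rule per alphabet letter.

A->AB, B->BA, C->CC

  step 2 ⇒ step 3: BAABABBACCCCBAAB ⇒ BA·AB·AB·BA·AB·BA·BA·AB·CC·CC·CC·CC·BA·AB·AB·BA
    A ↦ AB
    B ↦ BA
    C ↦ CC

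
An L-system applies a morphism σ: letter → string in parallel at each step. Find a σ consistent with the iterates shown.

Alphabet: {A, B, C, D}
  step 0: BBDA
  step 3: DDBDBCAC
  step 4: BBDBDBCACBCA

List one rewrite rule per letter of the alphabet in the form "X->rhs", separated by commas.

A->C, B->D, C->BCA, D->B

  step 3 ⇒ step 4: DDBDBCAC ⇒ B·B·D·B·D·BCA·C·BCA
    A ↦ C
    B ↦ D
    C ↦ BCA
    D ↦ B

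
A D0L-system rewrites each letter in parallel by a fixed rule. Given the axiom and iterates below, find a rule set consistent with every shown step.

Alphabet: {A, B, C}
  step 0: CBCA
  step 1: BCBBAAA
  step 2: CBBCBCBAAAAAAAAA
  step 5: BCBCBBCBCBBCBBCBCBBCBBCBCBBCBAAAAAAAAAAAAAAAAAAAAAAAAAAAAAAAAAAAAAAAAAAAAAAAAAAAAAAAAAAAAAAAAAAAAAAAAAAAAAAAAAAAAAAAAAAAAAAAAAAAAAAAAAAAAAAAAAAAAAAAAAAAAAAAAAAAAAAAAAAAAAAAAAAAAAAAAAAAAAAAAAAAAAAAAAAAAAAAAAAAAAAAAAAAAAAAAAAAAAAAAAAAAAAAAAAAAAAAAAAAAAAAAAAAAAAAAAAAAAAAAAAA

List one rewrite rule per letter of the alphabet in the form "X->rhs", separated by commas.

A->AAA, B->CB, C->B

  step 1 ⇒ step 2: BCBBAAA ⇒ CB·B·CB·CB·AAA·AAA·AAA
    A ↦ AAA
    B ↦ CB
    C ↦ B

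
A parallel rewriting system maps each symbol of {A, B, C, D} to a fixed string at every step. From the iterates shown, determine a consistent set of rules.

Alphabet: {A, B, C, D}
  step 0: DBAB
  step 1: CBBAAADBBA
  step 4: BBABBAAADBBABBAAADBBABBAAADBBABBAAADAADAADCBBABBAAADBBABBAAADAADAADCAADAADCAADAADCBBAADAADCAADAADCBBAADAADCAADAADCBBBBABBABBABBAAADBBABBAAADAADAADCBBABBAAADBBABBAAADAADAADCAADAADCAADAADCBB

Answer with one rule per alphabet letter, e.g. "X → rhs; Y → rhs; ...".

A->AAD, B->BBA, C->BB, D->C

  step 0 ⇒ step 1: DBAB ⇒ C·BBA·AAD·BBA
    A ↦ AAD
    B ↦ BBA
    D ↦ C
    C ↦ BB  (constrained at step 1)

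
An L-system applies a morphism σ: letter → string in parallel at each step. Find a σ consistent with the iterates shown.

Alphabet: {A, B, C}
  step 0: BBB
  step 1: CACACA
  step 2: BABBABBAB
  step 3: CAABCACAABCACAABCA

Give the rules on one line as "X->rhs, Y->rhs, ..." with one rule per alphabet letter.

A->AB, B->CA, C->B

  step 2 ⇒ step 3: BABBABBAB ⇒ CA·AB·CA·CA·AB·CA·CA·AB·CA
    A ↦ AB
    B ↦ CA
  step 1 ⇒ step 2: CACACA ⇒ B·AB·B·AB·B·AB
    C ↦ B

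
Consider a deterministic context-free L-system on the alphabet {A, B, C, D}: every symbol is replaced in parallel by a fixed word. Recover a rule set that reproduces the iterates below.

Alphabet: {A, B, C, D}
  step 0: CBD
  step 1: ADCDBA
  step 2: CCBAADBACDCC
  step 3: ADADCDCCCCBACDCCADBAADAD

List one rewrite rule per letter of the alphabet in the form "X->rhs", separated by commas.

A->CC, B->CD, C->AD, D->BA

  step 2 ⇒ step 3: CCBAADBACDCC ⇒ AD·AD·CD·CC·CC·BA·CD·CC·AD·BA·AD·AD
    A ↦ CC
    B ↦ CD
    C ↦ AD
    D ↦ BA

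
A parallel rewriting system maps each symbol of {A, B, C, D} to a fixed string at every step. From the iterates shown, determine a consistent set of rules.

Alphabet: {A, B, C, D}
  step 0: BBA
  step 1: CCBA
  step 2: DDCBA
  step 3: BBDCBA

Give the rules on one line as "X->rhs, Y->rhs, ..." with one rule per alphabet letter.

A->BA, B->C, C->D, D->B

  step 2 ⇒ step 3: DDCBA ⇒ B·B·D·C·BA
    A ↦ BA
    B ↦ C
    C ↦ D
    D ↦ B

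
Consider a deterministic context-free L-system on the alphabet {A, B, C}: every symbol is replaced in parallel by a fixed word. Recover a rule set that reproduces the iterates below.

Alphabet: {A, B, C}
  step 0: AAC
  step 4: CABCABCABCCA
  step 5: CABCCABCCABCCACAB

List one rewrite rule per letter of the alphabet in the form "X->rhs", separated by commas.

  step 4 ⇒ step 5: CABCABCABCCA ⇒ CA·B·C·CA·B·C·CA·B·C·CA·CA·B
    A ↦ B
    B ↦ C
    C ↦ CA

A->B, B->C, C->CA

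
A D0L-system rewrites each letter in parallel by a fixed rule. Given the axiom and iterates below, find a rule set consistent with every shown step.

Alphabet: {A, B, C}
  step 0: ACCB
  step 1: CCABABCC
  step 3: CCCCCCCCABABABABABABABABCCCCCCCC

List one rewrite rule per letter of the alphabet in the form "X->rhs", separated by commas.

A->CC, B->CC, C->AB

  step 0 ⇒ step 1: ACCB ⇒ CC·AB·AB·CC
    A ↦ CC
    B ↦ CC
    C ↦ AB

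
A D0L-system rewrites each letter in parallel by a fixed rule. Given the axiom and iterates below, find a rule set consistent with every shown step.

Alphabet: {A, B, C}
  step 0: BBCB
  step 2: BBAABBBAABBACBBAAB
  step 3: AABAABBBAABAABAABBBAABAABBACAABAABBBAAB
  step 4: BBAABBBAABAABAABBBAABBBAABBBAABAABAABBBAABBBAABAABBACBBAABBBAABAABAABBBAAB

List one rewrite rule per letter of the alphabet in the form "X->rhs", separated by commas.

A->B, B->AAB, C->AC

  step 3 ⇒ step 4: AABAABBBAABAABAABBBAABAABBACAABAABBBAAB ⇒ B·B·AAB·B·B·AAB·AAB·AAB·B·B·AAB·B·B·AAB·B·B·AAB·AAB·AAB·B·B·AAB·B·B·AAB·AAB·B·AC·B·B·AAB·B·B·AAB·AAB·AAB·B·B·AAB
    A ↦ B
    B ↦ AAB
    C ↦ AC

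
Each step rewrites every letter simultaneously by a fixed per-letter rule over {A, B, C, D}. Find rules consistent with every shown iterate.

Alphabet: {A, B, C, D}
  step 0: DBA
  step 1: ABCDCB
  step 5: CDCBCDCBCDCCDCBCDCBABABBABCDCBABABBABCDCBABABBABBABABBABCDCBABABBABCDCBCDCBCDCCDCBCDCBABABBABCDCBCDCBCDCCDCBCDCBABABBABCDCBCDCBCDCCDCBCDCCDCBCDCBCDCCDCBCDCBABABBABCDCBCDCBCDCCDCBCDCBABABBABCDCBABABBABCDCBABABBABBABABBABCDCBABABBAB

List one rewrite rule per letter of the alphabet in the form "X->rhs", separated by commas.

A->B, B->CDC, C->BAB, D->AB

  step 0 ⇒ step 1: DBA ⇒ AB·CDC·B
    A ↦ B
    B ↦ CDC
    D ↦ AB
    C ↦ BAB  (constrained at step 1)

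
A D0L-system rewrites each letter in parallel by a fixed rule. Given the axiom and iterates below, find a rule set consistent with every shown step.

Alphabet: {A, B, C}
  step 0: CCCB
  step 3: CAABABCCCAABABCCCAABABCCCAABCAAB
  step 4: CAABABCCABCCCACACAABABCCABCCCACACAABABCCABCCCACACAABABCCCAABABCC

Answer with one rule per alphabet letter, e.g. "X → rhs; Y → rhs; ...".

A->AB, B->CC, C->CA

  step 3 ⇒ step 4: CAABABCCCAABABCCCAABABCCCAABCAAB ⇒ CA·AB·AB·CC·AB·CC·CA·CA·CA·AB·AB·CC·AB·CC·CA·CA·CA·AB·AB·CC·AB·CC·CA·CA·CA·AB·AB·CC·CA·AB·AB·CC
    A ↦ AB
    B ↦ CC
    C ↦ CA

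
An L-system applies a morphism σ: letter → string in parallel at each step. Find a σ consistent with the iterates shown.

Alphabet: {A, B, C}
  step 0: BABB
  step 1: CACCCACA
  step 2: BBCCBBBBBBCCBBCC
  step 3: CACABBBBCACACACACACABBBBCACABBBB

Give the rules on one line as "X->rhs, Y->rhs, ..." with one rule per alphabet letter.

  step 2 ⇒ step 3: BBCCBBBBBBCCBBCC ⇒ CA·CA·BB·BB·CA·CA·CA·CA·CA·CA·BB·BB·CA·CA·BB·BB
    B ↦ CA
    C ↦ BB
  step 0 ⇒ step 1: BABB ⇒ CA·CC·CA·CA
    A ↦ CC

A->CC, B->CA, C->BB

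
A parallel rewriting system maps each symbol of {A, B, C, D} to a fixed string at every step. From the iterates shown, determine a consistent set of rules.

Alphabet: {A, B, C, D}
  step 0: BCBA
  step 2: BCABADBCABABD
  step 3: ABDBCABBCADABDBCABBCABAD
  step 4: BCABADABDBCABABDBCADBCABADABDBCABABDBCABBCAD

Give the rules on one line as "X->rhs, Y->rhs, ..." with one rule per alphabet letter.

  step 3 ⇒ step 4: ABDBCABBCADABDBCABBCABAD ⇒ BC·AB·AD·AB·D·BC·AB·AB·D·BC·AD·BC·AB·AD·AB·D·BC·AB·AB·D·BC·AB·BC·AD
    A ↦ BC
    B ↦ AB
    C ↦ D
    D ↦ AD

A->BC, B->AB, C->D, D->AD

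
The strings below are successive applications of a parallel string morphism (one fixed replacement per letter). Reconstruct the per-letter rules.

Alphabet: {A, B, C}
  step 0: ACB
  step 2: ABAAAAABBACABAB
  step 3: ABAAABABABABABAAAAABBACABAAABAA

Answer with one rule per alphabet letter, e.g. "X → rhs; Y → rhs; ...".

  step 2 ⇒ step 3: ABAAAAABBACABAB ⇒ AB·AA·AB·AB·AB·AB·AB·AA·AA·AB·BAC·AB·AA·AB·AA
    A ↦ AB
    B ↦ AA
    C ↦ BAC

A->AB, B->AA, C->BAC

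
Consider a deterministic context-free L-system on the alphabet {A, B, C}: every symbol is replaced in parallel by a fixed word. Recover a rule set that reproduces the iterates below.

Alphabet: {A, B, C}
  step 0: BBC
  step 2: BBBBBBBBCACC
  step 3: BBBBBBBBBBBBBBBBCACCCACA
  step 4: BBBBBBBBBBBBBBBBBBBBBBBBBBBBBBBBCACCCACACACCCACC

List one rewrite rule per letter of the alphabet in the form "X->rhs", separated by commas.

  step 3 ⇒ step 4: BBBBBBBBBBBBBBBBCACCCACA ⇒ BB·BB·BB·BB·BB·BB·BB·BB·BB·BB·BB·BB·BB·BB·BB·BB·CA·CC·CA·CA·CA·CC·CA·CC
    A ↦ CC
    B ↦ BB
    C ↦ CA

A->CC, B->BB, C->CA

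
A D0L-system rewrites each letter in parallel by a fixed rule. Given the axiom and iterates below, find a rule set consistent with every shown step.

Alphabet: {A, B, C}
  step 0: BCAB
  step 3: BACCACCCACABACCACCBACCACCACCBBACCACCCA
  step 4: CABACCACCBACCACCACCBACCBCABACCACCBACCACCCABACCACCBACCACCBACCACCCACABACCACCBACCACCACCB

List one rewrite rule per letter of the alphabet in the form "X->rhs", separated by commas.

A->B, B->CA, C->ACC

  step 3 ⇒ step 4: BACCACCCACABACCACCBACCACCACCBBACCACCCA ⇒ CA·B·ACC·ACC·B·ACC·ACC·ACC·B·ACC·B·CA·B·ACC·ACC·B·ACC·ACC·CA·B·ACC·ACC·B·ACC·ACC·B·ACC·ACC·CA·CA·B·ACC·ACC·B·ACC·ACC·ACC·B
    A ↦ B
    B ↦ CA
    C ↦ ACC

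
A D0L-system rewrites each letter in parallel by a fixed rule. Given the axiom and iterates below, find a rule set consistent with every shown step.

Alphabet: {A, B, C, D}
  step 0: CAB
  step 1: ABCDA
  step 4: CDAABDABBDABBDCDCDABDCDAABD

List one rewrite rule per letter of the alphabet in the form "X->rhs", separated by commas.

A->CD, B->A, C->AB, D->BD

  step 0 ⇒ step 1: CAB ⇒ AB·CD·A
    A ↦ CD
    B ↦ A
    C ↦ AB
    D ↦ BD  (constrained at step 1)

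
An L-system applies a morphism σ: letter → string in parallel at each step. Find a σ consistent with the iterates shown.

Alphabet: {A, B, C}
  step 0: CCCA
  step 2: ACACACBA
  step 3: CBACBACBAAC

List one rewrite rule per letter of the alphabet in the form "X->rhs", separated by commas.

A->C, B->A, C->BA

  step 2 ⇒ step 3: ACACACBA ⇒ C·BA·C·BA·C·BA·A·C
    A ↦ C
    B ↦ A
    C ↦ BA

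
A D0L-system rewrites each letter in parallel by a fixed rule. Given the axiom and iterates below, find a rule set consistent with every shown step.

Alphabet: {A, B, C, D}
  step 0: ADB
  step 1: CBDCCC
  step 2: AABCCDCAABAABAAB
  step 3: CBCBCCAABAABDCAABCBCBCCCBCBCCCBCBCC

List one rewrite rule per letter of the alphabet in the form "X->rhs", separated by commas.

  step 2 ⇒ step 3: AABCCDCAABAABAAB ⇒ CB·CB·CC·AAB·AAB·DC·AAB·CB·CB·CC·CB·CB·CC·CB·CB·CC
    A ↦ CB
    B ↦ CC
    C ↦ AAB
    D ↦ DC

A->CB, B->CC, C->AAB, D->DC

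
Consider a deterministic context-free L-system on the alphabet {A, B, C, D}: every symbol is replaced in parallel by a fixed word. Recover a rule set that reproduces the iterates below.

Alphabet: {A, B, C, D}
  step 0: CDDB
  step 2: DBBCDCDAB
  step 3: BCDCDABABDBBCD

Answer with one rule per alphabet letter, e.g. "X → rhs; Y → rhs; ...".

  step 2 ⇒ step 3: DBBCDCDAB ⇒ B·CD·CD·A·B·A·B·DBB·CD
    A ↦ DBB
    B ↦ CD
    C ↦ A
    D ↦ B

A->DBB, B->CD, C->A, D->B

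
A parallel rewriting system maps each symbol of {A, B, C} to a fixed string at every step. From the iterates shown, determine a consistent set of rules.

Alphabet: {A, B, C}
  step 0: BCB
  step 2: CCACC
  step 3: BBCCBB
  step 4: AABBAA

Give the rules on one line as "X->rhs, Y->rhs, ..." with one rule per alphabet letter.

A->CC, B->A, C->B

  step 3 ⇒ step 4: BBCCBB ⇒ A·A·B·B·A·A
    B ↦ A
    C ↦ B
  step 2 ⇒ step 3: CCACC ⇒ B·B·CC·B·B
    A ↦ CC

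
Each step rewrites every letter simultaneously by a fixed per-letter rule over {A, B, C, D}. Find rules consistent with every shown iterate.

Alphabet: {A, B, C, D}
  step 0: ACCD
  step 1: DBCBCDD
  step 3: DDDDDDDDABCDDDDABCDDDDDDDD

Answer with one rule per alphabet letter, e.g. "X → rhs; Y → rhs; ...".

A->D, B->DA, C->BC, D->DD

  step 0 ⇒ step 1: ACCD ⇒ D·BC·BC·DD
    A ↦ D
    C ↦ BC
    D ↦ DD
    B ↦ DA  (constrained at step 1)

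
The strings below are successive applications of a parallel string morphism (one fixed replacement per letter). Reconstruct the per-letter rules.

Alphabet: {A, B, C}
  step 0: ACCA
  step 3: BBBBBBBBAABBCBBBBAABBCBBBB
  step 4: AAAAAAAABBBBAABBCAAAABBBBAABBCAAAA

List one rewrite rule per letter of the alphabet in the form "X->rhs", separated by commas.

  step 3 ⇒ step 4: BBBBBBBBAABBCBBBBAABBCBBBB ⇒ A·A·A·A·A·A·A·A·BB·BB·A·A·BBC·A·A·A·A·BB·BB·A·A·BBC·A·A·A·A
    A ↦ BB
    B ↦ A
    C ↦ BBC

A->BB, B->A, C->BBC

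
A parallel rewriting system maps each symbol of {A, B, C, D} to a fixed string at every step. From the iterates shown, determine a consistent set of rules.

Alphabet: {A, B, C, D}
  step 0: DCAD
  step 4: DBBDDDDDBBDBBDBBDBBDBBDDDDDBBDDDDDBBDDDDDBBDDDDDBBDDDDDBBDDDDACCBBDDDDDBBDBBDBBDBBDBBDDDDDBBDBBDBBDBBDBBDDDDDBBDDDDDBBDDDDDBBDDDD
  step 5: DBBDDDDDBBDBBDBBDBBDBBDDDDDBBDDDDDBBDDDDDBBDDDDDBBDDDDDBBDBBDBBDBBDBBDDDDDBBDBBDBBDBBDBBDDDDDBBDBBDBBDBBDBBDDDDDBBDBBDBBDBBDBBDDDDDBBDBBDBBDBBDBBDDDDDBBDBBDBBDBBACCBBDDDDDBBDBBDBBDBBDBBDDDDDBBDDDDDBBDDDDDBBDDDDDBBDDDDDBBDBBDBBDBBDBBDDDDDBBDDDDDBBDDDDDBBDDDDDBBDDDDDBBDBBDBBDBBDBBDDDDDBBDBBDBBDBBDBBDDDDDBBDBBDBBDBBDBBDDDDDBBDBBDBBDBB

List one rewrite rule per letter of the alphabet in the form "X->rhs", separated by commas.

  step 4 ⇒ step 5: DBBDDDDDBBDBBDBBDBBDBBDDDDDBBDDDDDBBDDDDDBBDDDDDBBDDDDDBBDDDDACCBBDDDDDBBDBBDBBDBBDBBDDDDDBBDBBDBBDBBDBBDDDDDBBDDDDDBBDDDDDBBDDDD ⇒ DBB·DD·DD·DBB·DBB·DBB·DBB·DBB·DD·DD·DBB·DD·DD·DBB·DD·DD·DBB·DD·DD·DBB·DD·DD·DBB·DBB·DBB·DBB·DBB·DD·DD·DBB·DBB·DBB·DBB·DBB·DD·DD·DBB·DBB·DBB·DBB·DBB·DD·DD·DBB·DBB·DBB·DBB·DBB·DD·DD·DBB·DBB·DBB·DBB·DBB·DD·DD·DBB·DBB·DBB·DBB·ACC·B·B·DD·DD·DBB·DBB·DBB·DBB·DBB·DD·DD·DBB·DD·DD·DBB·DD·DD·DBB·DD·DD·DBB·DD·DD·DBB·DBB·DBB·DBB·DBB·DD·DD·DBB·DD·DD·DBB·DD·DD·DBB·DD·DD·DBB·DD·DD·DBB·DBB·DBB·DBB·DBB·DD·DD·DBB·DBB·DBB·DBB·DBB·DD·DD·DBB·DBB·DBB·DBB·DBB·DD·DD·DBB·DBB·DBB·DBB
    A ↦ ACC
    B ↦ DD
    C ↦ B
    D ↦ DBB

A->ACC, B->DD, C->B, D->DBB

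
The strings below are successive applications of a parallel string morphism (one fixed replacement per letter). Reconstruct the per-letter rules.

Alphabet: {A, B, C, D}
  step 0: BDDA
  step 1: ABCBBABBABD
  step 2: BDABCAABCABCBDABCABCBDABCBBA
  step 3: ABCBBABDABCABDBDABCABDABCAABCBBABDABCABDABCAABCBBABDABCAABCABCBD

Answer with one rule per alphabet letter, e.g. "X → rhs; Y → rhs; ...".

  step 2 ⇒ step 3: BDABCAABCABCBDABCABCBDABCBBA ⇒ ABC·BBA·BD·ABC·A·BD·BD·ABC·A·BD·ABC·A·ABC·BBA·BD·ABC·A·BD·ABC·A·ABC·BBA·BD·ABC·A·ABC·ABC·BD
    A ↦ BD
    B ↦ ABC
    C ↦ A
    D ↦ BBA

A->BD, B->ABC, C->A, D->BBA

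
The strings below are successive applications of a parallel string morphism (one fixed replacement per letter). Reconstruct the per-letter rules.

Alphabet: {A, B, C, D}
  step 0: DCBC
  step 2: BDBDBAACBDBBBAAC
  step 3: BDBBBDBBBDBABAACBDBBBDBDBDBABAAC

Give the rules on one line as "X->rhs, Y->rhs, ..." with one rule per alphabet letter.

A->BA, B->BD, C->AC, D->BB

  step 2 ⇒ step 3: BDBDBAACBDBBBAAC ⇒ BD·BB·BD·BB·BD·BA·BA·AC·BD·BB·BD·BD·BD·BA·BA·AC
    A ↦ BA
    B ↦ BD
    C ↦ AC
    D ↦ BB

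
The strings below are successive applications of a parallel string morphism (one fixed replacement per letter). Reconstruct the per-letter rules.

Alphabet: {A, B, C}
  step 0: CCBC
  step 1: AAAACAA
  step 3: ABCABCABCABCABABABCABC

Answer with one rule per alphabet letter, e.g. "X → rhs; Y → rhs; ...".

  step 0 ⇒ step 1: CCBC ⇒ AA·AA·C·AA
    B ↦ C
    C ↦ AA
    A ↦ AB  (constrained at step 1)

A->AB, B->C, C->AA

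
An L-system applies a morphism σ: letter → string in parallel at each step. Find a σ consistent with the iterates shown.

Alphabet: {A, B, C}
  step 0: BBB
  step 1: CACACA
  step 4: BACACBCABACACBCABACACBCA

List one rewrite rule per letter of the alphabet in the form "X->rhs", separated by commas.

  step 0 ⇒ step 1: BBB ⇒ CA·CA·CA
    B ↦ CA
    A ↦ AC  (constrained at step 1)
    C ↦ B  (constrained at step 1)

A->AC, B->CA, C->B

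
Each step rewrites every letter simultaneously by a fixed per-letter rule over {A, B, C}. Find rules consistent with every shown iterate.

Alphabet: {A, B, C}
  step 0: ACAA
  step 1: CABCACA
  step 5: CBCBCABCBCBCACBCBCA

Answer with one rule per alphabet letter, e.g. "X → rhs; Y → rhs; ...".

  step 0 ⇒ step 1: ACAA ⇒ CA·B·CA·CA
    A ↦ CA
    C ↦ B
    B ↦ C  (constrained at step 1)

A->CA, B->C, C->B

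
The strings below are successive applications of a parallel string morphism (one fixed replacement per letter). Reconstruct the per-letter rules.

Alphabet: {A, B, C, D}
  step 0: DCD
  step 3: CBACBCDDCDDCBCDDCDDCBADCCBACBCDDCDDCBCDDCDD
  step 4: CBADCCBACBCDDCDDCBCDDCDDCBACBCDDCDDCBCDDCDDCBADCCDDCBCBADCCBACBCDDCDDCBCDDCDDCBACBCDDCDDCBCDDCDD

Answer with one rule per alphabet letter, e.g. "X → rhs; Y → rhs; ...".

  step 3 ⇒ step 4: CBACBCDDCDDCBCDDCDDCBADCCBACBCDDCDDCBCDDCDD ⇒ CB·A·DC·CB·A·CB·CDD·CDD·CB·CDD·CDD·CB·A·CB·CDD·CDD·CB·CDD·CDD·CB·A·DC·CDD·CB·CB·A·DC·CB·A·CB·CDD·CDD·CB·CDD·CDD·CB·A·CB·CDD·CDD·CB·CDD·CDD
    A ↦ DC
    B ↦ A
    C ↦ CB
    D ↦ CDD

A->DC, B->A, C->CB, D->CDD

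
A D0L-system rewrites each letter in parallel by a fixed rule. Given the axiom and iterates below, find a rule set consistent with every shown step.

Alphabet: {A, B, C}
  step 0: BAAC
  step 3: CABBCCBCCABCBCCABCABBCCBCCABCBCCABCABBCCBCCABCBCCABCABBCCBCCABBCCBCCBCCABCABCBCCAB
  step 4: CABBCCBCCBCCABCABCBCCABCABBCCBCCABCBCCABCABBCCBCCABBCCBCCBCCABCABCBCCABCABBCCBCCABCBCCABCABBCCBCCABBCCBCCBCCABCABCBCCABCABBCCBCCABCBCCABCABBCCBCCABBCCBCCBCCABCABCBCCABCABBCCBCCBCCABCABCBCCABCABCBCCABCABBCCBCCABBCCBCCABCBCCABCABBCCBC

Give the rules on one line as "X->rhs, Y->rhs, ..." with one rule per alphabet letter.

  step 3 ⇒ step 4: CABBCCBCCABCBCCABCABBCCBCCABCBCCABCABBCCBCCABCBCCABCABBCCBCCABBCCBCCBCCABCABCBCCAB ⇒ CAB·BC·CBC·CBC·CAB·CAB·CBC·CAB·CAB·BC·CBC·CAB·CBC·CAB·CAB·BC·CBC·CAB·BC·CBC·CBC·CAB·CAB·CBC·CAB·CAB·BC·CBC·CAB·CBC·CAB·CAB·BC·CBC·CAB·BC·CBC·CBC·CAB·CAB·CBC·CAB·CAB·BC·CBC·CAB·CBC·CAB·CAB·BC·CBC·CAB·BC·CBC·CBC·CAB·CAB·CBC·CAB·CAB·BC·CBC·CBC·CAB·CAB·CBC·CAB·CAB·CBC·CAB·CAB·BC·CBC·CAB·BC·CBC·CAB·CBC·CAB·CAB·BC·CBC
    A ↦ BC
    B ↦ CBC
    C ↦ CAB

A->BC, B->CBC, C->CAB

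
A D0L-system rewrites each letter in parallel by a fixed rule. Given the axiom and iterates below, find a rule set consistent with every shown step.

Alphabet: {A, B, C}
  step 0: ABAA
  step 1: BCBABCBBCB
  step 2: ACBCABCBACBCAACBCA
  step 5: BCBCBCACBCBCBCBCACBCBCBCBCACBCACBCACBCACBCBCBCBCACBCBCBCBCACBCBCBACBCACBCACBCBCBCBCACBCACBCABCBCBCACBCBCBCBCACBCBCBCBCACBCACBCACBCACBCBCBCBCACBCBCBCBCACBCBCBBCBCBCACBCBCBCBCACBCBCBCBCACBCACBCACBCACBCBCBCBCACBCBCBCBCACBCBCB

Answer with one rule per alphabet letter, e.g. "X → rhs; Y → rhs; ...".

  step 1 ⇒ step 2: BCBABCBBCB ⇒ A·CBC·A·BCB·A·CBC·A·A·CBC·A
    A ↦ BCB
    B ↦ A
    C ↦ CBC

A->BCB, B->A, C->CBC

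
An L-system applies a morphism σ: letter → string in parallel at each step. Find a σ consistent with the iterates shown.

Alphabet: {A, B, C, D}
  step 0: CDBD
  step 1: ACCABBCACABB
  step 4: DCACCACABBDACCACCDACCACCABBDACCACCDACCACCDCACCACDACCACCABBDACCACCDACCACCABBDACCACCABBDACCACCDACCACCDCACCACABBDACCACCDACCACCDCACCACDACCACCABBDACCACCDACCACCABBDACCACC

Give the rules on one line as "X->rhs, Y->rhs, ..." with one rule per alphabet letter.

A->D, B->CAC, C->ACC, D->ABB

  step 0 ⇒ step 1: CDBD ⇒ ACC·ABB·CAC·ABB
    B ↦ CAC
    C ↦ ACC
    D ↦ ABB
    A ↦ D  (constrained at step 1)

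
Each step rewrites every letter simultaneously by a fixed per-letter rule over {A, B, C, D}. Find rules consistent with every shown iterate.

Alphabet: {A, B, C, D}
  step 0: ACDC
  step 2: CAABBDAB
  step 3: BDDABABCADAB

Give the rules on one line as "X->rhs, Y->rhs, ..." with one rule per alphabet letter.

  step 2 ⇒ step 3: CAABBDAB ⇒ B·D·D·AB·AB·CA·D·AB
    A ↦ D
    B ↦ AB
    C ↦ B
    D ↦ CA

A->D, B->AB, C->B, D->CA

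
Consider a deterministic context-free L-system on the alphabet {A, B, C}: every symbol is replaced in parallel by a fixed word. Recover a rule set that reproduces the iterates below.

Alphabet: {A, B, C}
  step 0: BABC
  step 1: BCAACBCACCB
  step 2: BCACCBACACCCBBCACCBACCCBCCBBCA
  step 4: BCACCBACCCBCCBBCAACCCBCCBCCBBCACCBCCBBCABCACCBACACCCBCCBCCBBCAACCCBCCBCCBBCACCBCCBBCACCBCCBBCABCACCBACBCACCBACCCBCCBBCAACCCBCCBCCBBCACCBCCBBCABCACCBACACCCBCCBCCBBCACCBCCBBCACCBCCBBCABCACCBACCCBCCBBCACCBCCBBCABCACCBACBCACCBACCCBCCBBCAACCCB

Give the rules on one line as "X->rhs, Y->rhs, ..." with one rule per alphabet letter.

  step 1 ⇒ step 2: BCAACBCACCB ⇒ BCA·CCB·AC·AC·CCB·BCA·CCB·AC·CCB·CCB·BCA
    A ↦ AC
    B ↦ BCA
    C ↦ CCB

A->AC, B->BCA, C->CCB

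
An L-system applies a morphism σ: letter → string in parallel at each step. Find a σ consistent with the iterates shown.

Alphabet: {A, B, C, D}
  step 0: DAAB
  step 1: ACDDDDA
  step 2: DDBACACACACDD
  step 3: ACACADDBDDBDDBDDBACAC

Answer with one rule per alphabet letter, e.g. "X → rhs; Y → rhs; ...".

  step 2 ⇒ step 3: DDBACACACACDD ⇒ AC·AC·A·DD·B·DD·B·DD·B·DD·B·AC·AC
    A ↦ DD
    B ↦ A
    C ↦ B
    D ↦ AC

A->DD, B->A, C->B, D->AC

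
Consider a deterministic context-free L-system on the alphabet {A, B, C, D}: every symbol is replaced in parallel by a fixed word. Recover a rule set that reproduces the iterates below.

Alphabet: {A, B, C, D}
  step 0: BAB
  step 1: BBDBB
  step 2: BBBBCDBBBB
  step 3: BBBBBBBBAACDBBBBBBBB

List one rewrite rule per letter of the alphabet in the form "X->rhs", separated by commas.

  step 2 ⇒ step 3: BBBBCDBBBB ⇒ BB·BB·BB·BB·AA·CD·BB·BB·BB·BB
    B ↦ BB
    C ↦ AA
    D ↦ CD
  step 0 ⇒ step 1: BAB ⇒ BB·D·BB
    A ↦ D

A->D, B->BB, C->AA, D->CD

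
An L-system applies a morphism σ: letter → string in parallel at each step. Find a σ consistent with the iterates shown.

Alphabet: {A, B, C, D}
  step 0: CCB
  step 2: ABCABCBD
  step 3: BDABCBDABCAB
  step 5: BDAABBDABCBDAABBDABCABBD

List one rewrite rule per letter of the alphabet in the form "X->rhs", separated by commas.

A->BD, B->A, C->BC, D->B

  step 2 ⇒ step 3: ABCABCBD ⇒ BD·A·BC·BD·A·BC·A·B
    A ↦ BD
    B ↦ A
    C ↦ BC
    D ↦ B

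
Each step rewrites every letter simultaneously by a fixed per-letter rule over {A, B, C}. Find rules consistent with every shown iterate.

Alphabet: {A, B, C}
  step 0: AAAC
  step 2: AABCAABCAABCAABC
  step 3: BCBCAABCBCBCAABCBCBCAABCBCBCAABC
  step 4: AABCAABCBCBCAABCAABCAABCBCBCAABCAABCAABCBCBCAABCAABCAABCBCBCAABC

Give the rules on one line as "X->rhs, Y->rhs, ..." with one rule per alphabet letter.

A->BC, B->AA, C->BC

  step 3 ⇒ step 4: BCBCAABCBCBCAABCBCBCAABCBCBCAABC ⇒ AA·BC·AA·BC·BC·BC·AA·BC·AA·BC·AA·BC·BC·BC·AA·BC·AA·BC·AA·BC·BC·BC·AA·BC·AA·BC·AA·BC·BC·BC·AA·BC
    A ↦ BC
    B ↦ AA
    C ↦ BC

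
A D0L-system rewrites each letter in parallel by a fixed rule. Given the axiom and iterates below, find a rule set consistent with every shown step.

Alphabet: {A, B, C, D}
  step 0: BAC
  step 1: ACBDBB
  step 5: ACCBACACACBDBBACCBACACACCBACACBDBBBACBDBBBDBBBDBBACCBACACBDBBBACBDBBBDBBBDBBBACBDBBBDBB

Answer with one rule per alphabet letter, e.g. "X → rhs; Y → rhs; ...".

A->BDB, B->AC, C->B, D->CB

  step 0 ⇒ step 1: BAC ⇒ AC·BDB·B
    A ↦ BDB
    B ↦ AC
    C ↦ B
    D ↦ CB  (constrained at step 1)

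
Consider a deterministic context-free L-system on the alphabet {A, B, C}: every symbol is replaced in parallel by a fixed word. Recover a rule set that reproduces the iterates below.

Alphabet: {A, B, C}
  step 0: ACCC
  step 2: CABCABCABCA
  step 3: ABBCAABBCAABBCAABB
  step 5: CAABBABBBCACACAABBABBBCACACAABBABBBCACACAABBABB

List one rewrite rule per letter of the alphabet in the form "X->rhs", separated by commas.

  step 2 ⇒ step 3: CABCABCABCA ⇒ AB·B·CA·AB·B·CA·AB·B·CA·AB·B
    A ↦ B
    B ↦ CA
    C ↦ AB

A->B, B->CA, C->AB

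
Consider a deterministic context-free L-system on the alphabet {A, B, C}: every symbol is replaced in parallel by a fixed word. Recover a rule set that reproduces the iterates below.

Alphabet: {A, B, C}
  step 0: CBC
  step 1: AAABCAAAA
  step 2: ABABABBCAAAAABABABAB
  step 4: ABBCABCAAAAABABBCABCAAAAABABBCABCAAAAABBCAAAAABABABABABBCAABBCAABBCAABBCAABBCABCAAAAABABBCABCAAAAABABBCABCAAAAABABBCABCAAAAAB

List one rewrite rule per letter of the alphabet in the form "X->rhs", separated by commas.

  step 1 ⇒ step 2: AAABCAAAA ⇒ AB·AB·AB·BCA·AAA·AB·AB·AB·AB
    A ↦ AB
    B ↦ BCA
    C ↦ AAA

A->AB, B->BCA, C->AAA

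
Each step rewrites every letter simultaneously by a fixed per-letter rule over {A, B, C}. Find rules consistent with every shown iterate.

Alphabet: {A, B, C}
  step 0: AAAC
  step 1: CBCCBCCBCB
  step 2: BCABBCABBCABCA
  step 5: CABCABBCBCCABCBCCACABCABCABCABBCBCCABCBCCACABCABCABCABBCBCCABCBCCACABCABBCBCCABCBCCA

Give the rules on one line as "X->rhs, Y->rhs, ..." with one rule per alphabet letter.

A->CBC, B->CA, C->B

  step 1 ⇒ step 2: CBCCBCCBCB ⇒ B·CA·B·B·CA·B·B·CA·B·CA
    B ↦ CA
    C ↦ B
  step 0 ⇒ step 1: AAAC ⇒ CBC·CBC·CBC·B
    A ↦ CBC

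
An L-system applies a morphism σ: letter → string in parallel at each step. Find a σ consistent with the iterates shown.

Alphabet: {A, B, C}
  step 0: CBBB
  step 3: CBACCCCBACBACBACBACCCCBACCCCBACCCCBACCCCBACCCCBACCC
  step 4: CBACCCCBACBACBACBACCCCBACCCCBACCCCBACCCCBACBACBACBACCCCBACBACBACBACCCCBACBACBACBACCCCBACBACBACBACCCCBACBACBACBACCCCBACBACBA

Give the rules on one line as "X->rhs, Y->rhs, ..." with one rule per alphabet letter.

A->C, B->CC, C->CBA

  step 3 ⇒ step 4: CBACCCCBACBACBACBACCCCBACCCCBACCCCBACCCCBACCCCBACCC ⇒ CBA·CC·C·CBA·CBA·CBA·CBA·CC·C·CBA·CC·C·CBA·CC·C·CBA·CC·C·CBA·CBA·CBA·CBA·CC·C·CBA·CBA·CBA·CBA·CC·C·CBA·CBA·CBA·CBA·CC·C·CBA·CBA·CBA·CBA·CC·C·CBA·CBA·CBA·CBA·CC·C·CBA·CBA·CBA
    A ↦ C
    B ↦ CC
    C ↦ CBA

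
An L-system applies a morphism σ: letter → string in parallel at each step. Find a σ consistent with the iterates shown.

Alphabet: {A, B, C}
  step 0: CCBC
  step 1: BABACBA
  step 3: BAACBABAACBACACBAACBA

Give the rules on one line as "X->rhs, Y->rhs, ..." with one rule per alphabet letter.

  step 0 ⇒ step 1: CCBC ⇒ BA·BA·C·BA
    B ↦ C
    C ↦ BA
    A ↦ AC  (constrained at step 1)

A->AC, B->C, C->BA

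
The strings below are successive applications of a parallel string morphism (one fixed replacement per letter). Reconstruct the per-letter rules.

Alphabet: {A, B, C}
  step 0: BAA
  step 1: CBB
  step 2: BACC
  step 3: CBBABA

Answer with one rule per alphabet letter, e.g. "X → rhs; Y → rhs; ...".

A->B, B->C, C->BA

  step 2 ⇒ step 3: BACC ⇒ C·B·BA·BA
    A ↦ B
    B ↦ C
    C ↦ BA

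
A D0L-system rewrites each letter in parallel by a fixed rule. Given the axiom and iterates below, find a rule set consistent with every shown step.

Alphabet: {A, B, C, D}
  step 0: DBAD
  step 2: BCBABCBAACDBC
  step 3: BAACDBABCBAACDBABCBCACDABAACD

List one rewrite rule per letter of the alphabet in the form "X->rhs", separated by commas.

A->BC, B->BA, C->ACD, D->A

  step 2 ⇒ step 3: BCBABCBAACDBC ⇒ BA·ACD·BA·BC·BA·ACD·BA·BC·BC·ACD·A·BA·ACD
    A ↦ BC
    B ↦ BA
    C ↦ ACD
    D ↦ A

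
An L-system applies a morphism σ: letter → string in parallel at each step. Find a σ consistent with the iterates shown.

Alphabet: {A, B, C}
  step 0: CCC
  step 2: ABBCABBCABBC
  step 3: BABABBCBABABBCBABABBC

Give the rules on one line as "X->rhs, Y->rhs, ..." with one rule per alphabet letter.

A->B, B->AB, C->BC

  step 2 ⇒ step 3: ABBCABBCABBC ⇒ B·AB·AB·BC·B·AB·AB·BC·B·AB·AB·BC
    A ↦ B
    B ↦ AB
    C ↦ BC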